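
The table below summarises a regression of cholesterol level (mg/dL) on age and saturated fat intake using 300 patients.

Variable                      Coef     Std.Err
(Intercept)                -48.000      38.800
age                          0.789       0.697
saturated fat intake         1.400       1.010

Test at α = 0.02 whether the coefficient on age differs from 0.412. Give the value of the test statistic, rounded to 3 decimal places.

t = 0.541

Read off: b = 0.789, SE = 0.697 for age.
H₀: β₁ = 0.412 vs H₁: β₁ ≠ 0.412.
t = (0.789 − 0.412) / 0.697 = 0.541.
df = n − k − 1 = 300 − 2 − 1 = 297.
Two-sided p ≈ 0.5890, which is ≥ 0.02, so fail to reject H₀.
The data are consistent with a true slope of 0.412 mg/dL per unit of age, holding the other predictors fixed.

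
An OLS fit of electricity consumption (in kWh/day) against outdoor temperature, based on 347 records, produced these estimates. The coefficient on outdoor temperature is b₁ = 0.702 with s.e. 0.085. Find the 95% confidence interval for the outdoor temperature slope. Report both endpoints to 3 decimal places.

(0.535, 0.869)

df = n − 2 = 347 − 2 = 345.
t* = t_{0.025, 345} = 1.966864.
Margin = t* × SE = 1.966864 × 0.085 = 0.16718.
CI: 0.702 ± 0.16718 → (0.535, 0.869).
With 95% confidence, each one-unit increase in outdoor temperature is associated with a change of between 0.535 and 0.869 kWh/day in electricity consumption.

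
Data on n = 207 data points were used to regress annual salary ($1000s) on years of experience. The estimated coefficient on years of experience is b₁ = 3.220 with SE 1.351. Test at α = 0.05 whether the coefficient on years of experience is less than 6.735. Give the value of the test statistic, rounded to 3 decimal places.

t = -2.602

H₀: β₁ = 6.735 vs H₁: β₁ < 6.735.
t = (b₁ − β₁⁰)/SE = (3.220 − 6.735) / 1.351 = -2.602.
df = n − 2 = 207 − 2 = 205.
One-sided p ≈ 0.0050, which is < 0.05, so reject H₀.
There is evidence that the true slope on years of experience is below 6.735 $1000s per unit.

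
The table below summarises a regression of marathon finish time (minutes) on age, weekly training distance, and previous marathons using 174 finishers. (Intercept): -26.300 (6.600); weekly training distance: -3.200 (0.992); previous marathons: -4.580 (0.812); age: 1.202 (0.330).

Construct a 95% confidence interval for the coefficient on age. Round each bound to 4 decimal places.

Read off: b = 1.202, SE = 0.330 for age.
df = n − k − 1 = 174 − 3 − 1 = 170.
t* = t_{0.025, 170} = 1.974017.
Margin = t* × SE = 1.974017 × 0.330 = 0.651426.
CI: 1.202 ± 0.651426 → (0.5506, 1.8534).

(0.5506, 1.8534)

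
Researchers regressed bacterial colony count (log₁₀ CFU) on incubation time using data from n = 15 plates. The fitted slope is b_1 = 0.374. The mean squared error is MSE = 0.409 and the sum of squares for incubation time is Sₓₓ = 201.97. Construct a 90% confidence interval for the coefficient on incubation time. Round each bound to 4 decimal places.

SE(b_1) = √(MSE/Sₓₓ) = √(0.409/201.97) = 0.0450006.
df = n − 2 = 13.
t* = t_{0.05, 13} = 1.770933.
Margin = t* × SE = 1.770933 × 0.0450006 = 0.079693.
CI: 0.374 ± 0.079693 → (0.2943, 0.4537).
With 90% confidence, each one-unit increase in incubation time is associated with a change of between 0.2943 and 0.4537 log₁₀ CFU in bacterial colony count.

(0.2943, 0.4537)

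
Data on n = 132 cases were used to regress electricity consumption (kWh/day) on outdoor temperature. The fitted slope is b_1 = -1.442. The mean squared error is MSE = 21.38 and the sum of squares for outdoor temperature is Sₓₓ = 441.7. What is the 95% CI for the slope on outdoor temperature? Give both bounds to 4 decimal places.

(-1.8773, -1.0067)

SE(b_1) = √(MSE/Sₓₓ) = √(21.38/441.7) = 0.220009.
df = n − 2 = 130.
t* = t_{0.025, 130} = 1.97838.
Margin = t* × SE = 1.97838 × 0.220009 = 0.435261.
CI: -1.442 ± 0.435261 → (-1.8773, -1.0067).
With 95% confidence, each one-unit increase in outdoor temperature is associated with a change of between -1.8773 and -1.0067 kWh/day in electricity consumption.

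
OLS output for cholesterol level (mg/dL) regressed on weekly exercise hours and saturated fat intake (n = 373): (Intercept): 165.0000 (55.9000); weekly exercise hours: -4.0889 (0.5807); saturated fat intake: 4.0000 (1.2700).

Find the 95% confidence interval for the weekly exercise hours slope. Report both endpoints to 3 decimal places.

(-5.231, -2.947)

Read off: b = -4.0889, SE = 0.5807 for weekly exercise hours.
df = n − k − 1 = 373 − 2 − 1 = 370.
t* = t_{0.025, 370} = 1.966396.
Margin = t* × SE = 1.966396 × 0.5807 = 1.14189.
CI: -4.0889 ± 1.14189 → (-5.231, -2.947).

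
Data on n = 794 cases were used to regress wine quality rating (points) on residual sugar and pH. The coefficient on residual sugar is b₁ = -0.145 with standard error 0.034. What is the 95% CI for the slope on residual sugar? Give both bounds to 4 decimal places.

df = n − k − 1 = 794 − 2 − 1 = 791.
t* = t_{0.025, 791} = 1.962968.
Margin = t* × SE = 1.962968 × 0.034 = 0.066741.
CI: -0.145 ± 0.066741 → (-0.2117, -0.0783).
With 95% confidence, each one-unit increase in residual sugar is associated with a change of between -0.2117 and -0.0783 points in wine quality rating, holding the other predictors fixed.

(-0.2117, -0.0783)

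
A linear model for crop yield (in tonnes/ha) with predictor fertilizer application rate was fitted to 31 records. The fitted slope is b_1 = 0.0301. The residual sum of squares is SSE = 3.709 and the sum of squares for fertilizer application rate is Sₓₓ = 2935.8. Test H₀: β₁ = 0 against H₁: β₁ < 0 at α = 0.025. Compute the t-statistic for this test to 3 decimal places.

t = 4.560

MSE = SSE/(n − 2) = 3.709/29 = 0.127897.
SE(b_1) = √(MSE/Sₓₓ) = √(0.127897/2935.8) = 0.00660034.
t = 0.0301 / 0.00660034 = 4.560.
df = n − 2 = 29.
One-sided p ≈ 1.0000, which is ≥ 0.025, so fail to reject H₀.
The data do not give significant evidence that the true slope on fertilizer application rate is negative.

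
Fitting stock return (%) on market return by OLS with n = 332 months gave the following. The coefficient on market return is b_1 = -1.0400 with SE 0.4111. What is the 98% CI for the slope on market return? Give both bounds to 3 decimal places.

(-2.001, -0.079)

df = n − 2 = 332 − 2 = 330.
t* = t_{0.01, 330} = 2.337701.
Margin = t* × SE = 2.337701 × 0.4111 = 0.96103.
CI: -1.0400 ± 0.96103 → (-2.001, -0.079).
With 98% confidence, each one-unit increase in market return is associated with a change of between -2.001 and -0.079 % in stock return.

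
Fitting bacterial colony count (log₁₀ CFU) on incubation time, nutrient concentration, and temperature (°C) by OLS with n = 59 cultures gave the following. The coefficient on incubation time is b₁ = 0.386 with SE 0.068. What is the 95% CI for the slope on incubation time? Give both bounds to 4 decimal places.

(0.2497, 0.5223)

df = n − k − 1 = 59 − 3 − 1 = 55.
t* = t_{0.025, 55} = 2.004045.
Margin = t* × SE = 2.004045 × 0.068 = 0.136275.
CI: 0.386 ± 0.136275 → (0.2497, 0.5223).
With 95% confidence, each one-unit increase in incubation time is associated with a change of between 0.2497 and 0.5223 log₁₀ CFU in bacterial colony count, holding the other predictors fixed.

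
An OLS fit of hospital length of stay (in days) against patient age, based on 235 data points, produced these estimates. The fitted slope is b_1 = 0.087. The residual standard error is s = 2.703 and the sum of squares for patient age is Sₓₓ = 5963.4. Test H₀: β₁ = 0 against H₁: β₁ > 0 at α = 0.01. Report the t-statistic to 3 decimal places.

SE(b_1) = s/√Sₓₓ = 2.703/√5963.4 = 0.0350025.
t = 0.087 / 0.0350025 = 2.486.
df = n − 2 = 233.
One-sided p ≈ 0.0068, which is < 0.01, so reject H₀.
There is evidence that the true slope on patient age is positive.

t = 2.486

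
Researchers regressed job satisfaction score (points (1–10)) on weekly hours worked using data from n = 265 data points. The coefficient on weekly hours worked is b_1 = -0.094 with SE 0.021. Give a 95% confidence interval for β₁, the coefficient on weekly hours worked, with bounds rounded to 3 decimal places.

df = n − 2 = 265 − 2 = 263.
t* = t_{0.025, 263} = 1.969025.
Margin = t* × SE = 1.969025 × 0.021 = 0.04135.
CI: -0.094 ± 0.04135 → (-0.135, -0.053).
With 95% confidence, each one-unit increase in weekly hours worked is associated with a change of between -0.135 and -0.053 points (1–10) in job satisfaction score.

(-0.135, -0.053)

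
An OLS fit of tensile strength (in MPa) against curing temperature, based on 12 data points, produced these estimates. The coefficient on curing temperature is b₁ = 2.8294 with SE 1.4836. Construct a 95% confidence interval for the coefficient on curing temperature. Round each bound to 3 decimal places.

(-0.476, 6.135)

df = n − 2 = 12 − 2 = 10.
t* = t_{0.025, 10} = 2.228139.
Margin = t* × SE = 2.228139 × 1.4836 = 3.30567.
CI: 2.8294 ± 3.30567 → (-0.476, 6.135).
With 95% confidence, each one-unit increase in curing temperature is associated with a change of between -0.476 and 6.135 MPa in tensile strength.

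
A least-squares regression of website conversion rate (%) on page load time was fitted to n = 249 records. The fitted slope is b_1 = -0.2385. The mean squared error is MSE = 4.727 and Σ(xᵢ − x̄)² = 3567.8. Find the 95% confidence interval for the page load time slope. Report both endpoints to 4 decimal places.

SE(b_1) = √(MSE/Sₓₓ) = √(4.727/3567.8) = 0.0363993.
df = n − 2 = 247.
t* = t_{0.025, 247} = 1.969615.
Margin = t* × SE = 1.969615 × 0.0363993 = 0.071693.
CI: -0.2385 ± 0.071693 → (-0.3102, -0.1668).
With 95% confidence, each one-unit increase in page load time is associated with a change of between -0.3102 and -0.1668 % in website conversion rate.

(-0.3102, -0.1668)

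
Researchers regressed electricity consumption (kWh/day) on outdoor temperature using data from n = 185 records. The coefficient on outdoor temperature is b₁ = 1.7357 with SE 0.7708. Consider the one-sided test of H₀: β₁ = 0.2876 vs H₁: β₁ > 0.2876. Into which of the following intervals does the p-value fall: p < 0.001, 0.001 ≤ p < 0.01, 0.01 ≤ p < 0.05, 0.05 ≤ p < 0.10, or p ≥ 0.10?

0.01 ≤ p < 0.05

t = (1.7357 − 0.2876) / 0.7708 = 1.879.
df = n − 2 = 185 − 2 = 183.
One-sided p = P(T_{183} > t) ≈ 0.0309.
So 0.01 ≤ p < 0.05.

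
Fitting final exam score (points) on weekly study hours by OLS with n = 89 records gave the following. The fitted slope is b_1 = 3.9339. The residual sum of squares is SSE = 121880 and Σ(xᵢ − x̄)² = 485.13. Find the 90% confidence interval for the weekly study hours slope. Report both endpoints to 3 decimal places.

MSE = SSE/(n − 2) = 121880/87 = 1400.92.
SE(b_1) = √(MSE/Sₓₓ) = √(1400.92/485.13) = 1.69933.
df = n − 2 = 87.
t* = t_{0.05, 87} = 1.662557.
Margin = t* × SE = 1.662557 × 1.69933 = 2.82523.
CI: 3.9339 ± 2.82523 → (1.109, 6.759).
With 90% confidence, each one-unit increase in weekly study hours is associated with a change of between 1.109 and 6.759 points in final exam score.

(1.109, 6.759)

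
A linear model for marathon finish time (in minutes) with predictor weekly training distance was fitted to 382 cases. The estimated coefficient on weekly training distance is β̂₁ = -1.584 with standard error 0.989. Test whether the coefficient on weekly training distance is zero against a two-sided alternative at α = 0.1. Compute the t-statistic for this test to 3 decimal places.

H₀: β₁ = 0 vs H₁: β₁ ≠ 0.
t = (β̂₁ − β₁⁰)/SE = -1.584 / 0.989 = -1.602.
df = n − 2 = 382 − 2 = 380.
Two-sided p ≈ 0.1101, which is ≥ 0.1, so fail to reject H₀.
The data do not give significant evidence of an association between weekly training distance and marathon finish time.

t = -1.602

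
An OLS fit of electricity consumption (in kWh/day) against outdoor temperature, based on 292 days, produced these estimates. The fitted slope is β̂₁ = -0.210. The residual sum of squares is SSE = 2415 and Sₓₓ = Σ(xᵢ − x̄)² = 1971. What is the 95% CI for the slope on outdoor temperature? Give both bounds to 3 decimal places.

MSE = SSE/(n − 2) = 2415/290 = 8.32759.
SE(β̂₁) = √(MSE/Sₓₓ) = √(8.32759/1971) = 0.0650004.
df = n − 2 = 290.
t* = t_{0.025, 290} = 1.968178.
Margin = t* × SE = 1.968178 × 0.0650004 = 0.12793.
CI: -0.210 ± 0.12793 → (-0.338, -0.082).
With 95% confidence, each one-unit increase in outdoor temperature is associated with a change of between -0.338 and -0.082 kWh/day in electricity consumption.

(-0.338, -0.082)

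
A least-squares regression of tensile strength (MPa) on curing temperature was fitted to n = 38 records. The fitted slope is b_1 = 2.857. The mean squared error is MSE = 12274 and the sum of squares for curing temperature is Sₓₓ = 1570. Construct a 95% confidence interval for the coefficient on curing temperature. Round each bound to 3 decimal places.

SE(b_1) = √(MSE/Sₓₓ) = √(12274/1570) = 2.79604.
df = n − 2 = 36.
t* = t_{0.025, 36} = 2.028094.
Margin = t* × SE = 2.028094 × 2.79604 = 5.67063.
CI: 2.857 ± 5.67063 → (-2.814, 8.528).
With 95% confidence, each one-unit increase in curing temperature is associated with a change of between -2.814 and 8.528 MPa in tensile strength.

(-2.814, 8.528)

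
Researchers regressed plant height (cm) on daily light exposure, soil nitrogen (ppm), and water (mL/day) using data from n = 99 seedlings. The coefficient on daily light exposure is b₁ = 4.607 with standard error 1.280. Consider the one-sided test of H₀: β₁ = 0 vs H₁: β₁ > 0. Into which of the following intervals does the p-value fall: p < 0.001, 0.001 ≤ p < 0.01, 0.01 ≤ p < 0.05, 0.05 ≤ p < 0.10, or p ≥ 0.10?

p < 0.001

t = 4.607 / 1.280 = 3.599.
df = n − k − 1 = 99 − 3 − 1 = 95.
One-sided p = P(T_{95} > t) ≈ 0.0003.
So p < 0.001.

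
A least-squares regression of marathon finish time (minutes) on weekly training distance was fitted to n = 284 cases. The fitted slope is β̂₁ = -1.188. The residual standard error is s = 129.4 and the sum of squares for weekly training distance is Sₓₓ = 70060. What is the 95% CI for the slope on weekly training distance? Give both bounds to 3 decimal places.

(-2.150, -0.226)

SE(β̂₁) = s/√Sₓₓ = 129.4/√70060 = 0.488877.
df = n − 2 = 282.
t* = t_{0.025, 282} = 1.968412.
Margin = t* × SE = 1.968412 × 0.488877 = 0.96231.
CI: -1.188 ± 0.96231 → (-2.150, -0.226).
With 95% confidence, each one-unit increase in weekly training distance is associated with a change of between -2.150 and -0.226 minutes in marathon finish time.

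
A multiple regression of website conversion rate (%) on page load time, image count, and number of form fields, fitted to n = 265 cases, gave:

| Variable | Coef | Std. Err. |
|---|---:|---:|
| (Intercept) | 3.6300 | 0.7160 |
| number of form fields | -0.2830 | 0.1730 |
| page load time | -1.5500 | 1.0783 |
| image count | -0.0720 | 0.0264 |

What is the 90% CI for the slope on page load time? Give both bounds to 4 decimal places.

Read off: b = -1.5500, SE = 1.0783 for page load time.
df = n − k − 1 = 265 − 3 − 1 = 261.
t* = t_{0.05, 261} = 1.650713.
Margin = t* × SE = 1.650713 × 1.0783 = 1.779964.
CI: -1.5500 ± 1.779964 → (-3.3300, 0.2300).

(-3.3300, 0.2300)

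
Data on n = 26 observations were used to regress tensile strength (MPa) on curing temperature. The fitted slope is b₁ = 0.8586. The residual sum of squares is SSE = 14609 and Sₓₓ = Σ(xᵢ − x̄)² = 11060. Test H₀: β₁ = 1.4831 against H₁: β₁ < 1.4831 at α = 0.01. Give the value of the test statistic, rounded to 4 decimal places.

t = -2.6620

MSE = SSE/(n − 2) = 14609/24 = 608.708.
SE(b₁) = √(MSE/Sₓₓ) = √(608.708/11060) = 0.234599.
t = (0.8586 − 1.4831) / 0.234599 = -2.6620.
df = n − 2 = 24.
One-sided p ≈ 0.0068, which is < 0.01, so reject H₀.
There is evidence that the true slope on curing temperature is below 1.4831 MPa per unit.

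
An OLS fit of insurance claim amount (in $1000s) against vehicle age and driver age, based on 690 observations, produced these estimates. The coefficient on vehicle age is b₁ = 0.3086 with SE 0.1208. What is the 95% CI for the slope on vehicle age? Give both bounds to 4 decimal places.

df = n − k − 1 = 690 − 2 − 1 = 687.
t* = t_{0.025, 687} = 1.963423.
Margin = t* × SE = 1.963423 × 0.1208 = 0.237182.
CI: 0.3086 ± 0.237182 → (0.0714, 0.5458).
With 95% confidence, each one-unit increase in vehicle age is associated with a change of between 0.0714 and 0.5458 $1000s in insurance claim amount, holding the other predictors fixed.

(0.0714, 0.5458)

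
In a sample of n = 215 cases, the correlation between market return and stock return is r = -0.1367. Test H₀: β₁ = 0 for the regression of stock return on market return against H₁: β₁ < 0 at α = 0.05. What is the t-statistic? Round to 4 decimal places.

t = -2.0140

t = r·√(n − 2)/√(1 − r²) = -0.1367·√213/√0.981313 = -2.0140.
df = n − 2 = 213.
One-sided p ≈ 0.0226, which is < 0.05, so reject H₀.
There is evidence of a linear association between market return and stock return.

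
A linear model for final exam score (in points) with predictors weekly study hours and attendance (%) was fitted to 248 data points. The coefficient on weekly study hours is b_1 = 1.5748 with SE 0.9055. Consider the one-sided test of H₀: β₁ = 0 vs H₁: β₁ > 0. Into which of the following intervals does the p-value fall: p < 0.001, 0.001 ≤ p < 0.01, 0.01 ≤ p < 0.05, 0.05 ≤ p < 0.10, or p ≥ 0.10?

0.01 ≤ p < 0.05

t = 1.5748 / 0.9055 = 1.739.
df = n − k − 1 = 248 − 2 − 1 = 245.
One-sided p = P(T_{245} > t) ≈ 0.0416.
So 0.01 ≤ p < 0.05.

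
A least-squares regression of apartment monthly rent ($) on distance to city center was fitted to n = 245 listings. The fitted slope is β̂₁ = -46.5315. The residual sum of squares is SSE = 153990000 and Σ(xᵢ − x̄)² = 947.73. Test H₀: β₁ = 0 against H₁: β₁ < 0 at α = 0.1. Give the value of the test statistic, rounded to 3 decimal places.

t = -1.799

MSE = SSE/(n − 2) = 153990000/243 = 633704.
SE(β̂₁) = √(MSE/Sₓₓ) = √(633704/947.73) = 25.8583.
t = -46.5315 / 25.8583 = -1.799.
df = n − 2 = 243.
One-sided p ≈ 0.0366, which is < 0.1, so reject H₀.
There is evidence that the true slope on distance to city center is negative.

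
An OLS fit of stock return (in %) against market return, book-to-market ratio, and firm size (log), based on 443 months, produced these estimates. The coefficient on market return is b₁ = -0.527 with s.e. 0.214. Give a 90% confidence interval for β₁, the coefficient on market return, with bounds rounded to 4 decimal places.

df = n − k − 1 = 443 − 3 − 1 = 439.
t* = t_{0.05, 439} = 1.648332.
Margin = t* × SE = 1.648332 × 0.214 = 0.352743.
CI: -0.527 ± 0.352743 → (-0.8797, -0.1743).
With 90% confidence, each one-unit increase in market return is associated with a change of between -0.8797 and -0.1743 % in stock return, holding the other predictors fixed.

(-0.8797, -0.1743)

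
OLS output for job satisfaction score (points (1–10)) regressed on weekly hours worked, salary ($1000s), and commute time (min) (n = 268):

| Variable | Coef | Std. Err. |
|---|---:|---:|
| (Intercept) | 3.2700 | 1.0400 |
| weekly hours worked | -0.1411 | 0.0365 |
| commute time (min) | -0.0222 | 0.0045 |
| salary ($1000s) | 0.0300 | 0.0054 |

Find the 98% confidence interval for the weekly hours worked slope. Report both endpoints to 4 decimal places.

(-0.2265, -0.0557)

Read off: b = -0.1411, SE = 0.0365 for weekly hours worked.
df = n − k − 1 = 268 − 3 − 1 = 264.
t* = t_{0.01, 264} = 2.340556.
Margin = t* × SE = 2.340556 × 0.0365 = 0.085430.
CI: -0.1411 ± 0.085430 → (-0.2265, -0.0557).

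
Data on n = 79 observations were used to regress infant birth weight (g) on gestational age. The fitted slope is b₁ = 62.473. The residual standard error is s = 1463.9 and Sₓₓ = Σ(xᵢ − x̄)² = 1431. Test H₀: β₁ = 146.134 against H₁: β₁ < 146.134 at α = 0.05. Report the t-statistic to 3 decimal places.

SE(b₁) = s/√Sₓₓ = 1463.9/√1431 = 38.6983.
t = (62.473 − 146.134) / 38.6983 = -2.162.
df = n − 2 = 77.
One-sided p ≈ 0.0169, which is < 0.05, so reject H₀.
There is evidence that the true slope on gestational age is below 146.134 g per unit.

t = -2.162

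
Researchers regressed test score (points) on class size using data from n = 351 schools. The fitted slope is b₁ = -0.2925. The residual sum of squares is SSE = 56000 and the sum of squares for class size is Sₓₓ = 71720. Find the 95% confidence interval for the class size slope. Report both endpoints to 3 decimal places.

(-0.386, -0.199)

MSE = SSE/(n − 2) = 56000/349 = 160.458.
SE(b₁) = √(MSE/Sₓₓ) = √(160.458/71720) = 0.0473.
df = n − 2 = 349.
t* = t_{0.025, 349} = 1.966785.
Margin = t* × SE = 1.966785 × 0.0473 = 0.09303.
CI: -0.2925 ± 0.09303 → (-0.386, -0.199).
With 95% confidence, each one-unit increase in class size is associated with a change of between -0.386 and -0.199 points in test score.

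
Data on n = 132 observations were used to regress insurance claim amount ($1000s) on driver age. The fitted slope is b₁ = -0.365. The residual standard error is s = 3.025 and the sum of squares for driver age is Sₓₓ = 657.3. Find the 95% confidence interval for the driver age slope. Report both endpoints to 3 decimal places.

SE(b₁) = s/√Sₓₓ = 3.025/√657.3 = 0.11799.
df = n − 2 = 130.
t* = t_{0.025, 130} = 1.97838.
Margin = t* × SE = 1.97838 × 0.11799 = 0.23343.
CI: -0.365 ± 0.23343 → (-0.598, -0.132).
With 95% confidence, each one-unit increase in driver age is associated with a change of between -0.598 and -0.132 $1000s in insurance claim amount.

(-0.598, -0.132)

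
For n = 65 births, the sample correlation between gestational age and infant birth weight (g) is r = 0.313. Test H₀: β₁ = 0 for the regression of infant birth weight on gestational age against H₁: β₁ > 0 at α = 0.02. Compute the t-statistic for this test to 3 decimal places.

t = r·√(n − 2)/√(1 − r²) = 0.313·√63/√0.902031 = 2.616.
df = n − 2 = 63.
One-sided p ≈ 0.0056, which is < 0.02, so reject H₀.
There is evidence of a linear association between gestational age and infant birth weight.

t = 2.616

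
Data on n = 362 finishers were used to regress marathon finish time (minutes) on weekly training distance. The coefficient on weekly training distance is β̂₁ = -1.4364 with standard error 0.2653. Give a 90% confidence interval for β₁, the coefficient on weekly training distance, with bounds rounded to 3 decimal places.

df = n − 2 = 362 − 2 = 360.
t* = t_{0.05, 360} = 1.649097.
Margin = t* × SE = 1.649097 × 0.2653 = 0.43751.
CI: -1.4364 ± 0.43751 → (-1.874, -0.999).
With 90% confidence, each one-unit increase in weekly training distance is associated with a change of between -1.874 and -0.999 minutes in marathon finish time.

(-1.874, -0.999)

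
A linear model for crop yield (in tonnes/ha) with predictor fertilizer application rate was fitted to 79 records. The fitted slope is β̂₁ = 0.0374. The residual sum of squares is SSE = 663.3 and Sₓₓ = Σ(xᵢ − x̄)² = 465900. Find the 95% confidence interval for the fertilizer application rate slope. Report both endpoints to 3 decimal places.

MSE = SSE/(n − 2) = 663.3/77 = 8.61429.
SE(β̂₁) = √(MSE/Sₓₓ) = √(8.61429/465900) = 0.00429995.
df = n − 2 = 77.
t* = t_{0.025, 77} = 1.991254.
Margin = t* × SE = 1.991254 × 0.00429995 = 0.00856.
CI: 0.0374 ± 0.00856 → (0.029, 0.046).
With 95% confidence, each one-unit increase in fertilizer application rate is associated with a change of between 0.029 and 0.046 tonnes/ha in crop yield.

(0.029, 0.046)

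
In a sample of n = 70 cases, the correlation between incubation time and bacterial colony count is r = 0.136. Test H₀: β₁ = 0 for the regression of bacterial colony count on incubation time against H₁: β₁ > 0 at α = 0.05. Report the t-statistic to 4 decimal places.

t = r·√(n − 2)/√(1 − r²) = 0.136·√68/√0.981504 = 1.1320.
df = n − 2 = 68.
One-sided p ≈ 0.1308, which is ≥ 0.05, so fail to reject H₀.
The data do not give significant evidence of a linear association between incubation time and bacterial colony count.

t = 1.1320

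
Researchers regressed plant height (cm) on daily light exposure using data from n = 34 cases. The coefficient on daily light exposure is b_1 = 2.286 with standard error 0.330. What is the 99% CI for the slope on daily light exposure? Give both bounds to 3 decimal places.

df = n − 2 = 34 − 2 = 32.
t* = t_{0.005, 32} = 2.738481.
Margin = t* × SE = 2.738481 × 0.330 = 0.90370.
CI: 2.286 ± 0.90370 → (1.382, 3.190).
With 99% confidence, each one-unit increase in daily light exposure is associated with a change of between 1.382 and 3.190 cm in plant height.

(1.382, 3.190)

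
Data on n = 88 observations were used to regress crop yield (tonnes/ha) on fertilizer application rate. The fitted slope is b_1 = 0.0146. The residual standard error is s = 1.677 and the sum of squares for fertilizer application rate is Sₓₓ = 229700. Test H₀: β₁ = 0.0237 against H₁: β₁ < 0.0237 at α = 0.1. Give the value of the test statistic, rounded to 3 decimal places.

SE(b_1) = s/√Sₓₓ = 1.677/√229700 = 0.00349907.
t = (0.0146 − 0.0237) / 0.00349907 = -2.601.
df = n − 2 = 86.
One-sided p ≈ 0.0055, which is < 0.1, so reject H₀.
There is evidence that the true slope on fertilizer application rate is below 0.0237 tonnes/ha per unit.

t = -2.601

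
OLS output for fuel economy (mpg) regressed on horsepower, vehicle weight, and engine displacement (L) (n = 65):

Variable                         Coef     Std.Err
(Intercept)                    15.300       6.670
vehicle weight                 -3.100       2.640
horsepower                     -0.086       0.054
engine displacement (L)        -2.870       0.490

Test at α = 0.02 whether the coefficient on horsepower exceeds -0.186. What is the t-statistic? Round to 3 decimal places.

t = 1.852

Read off: b = -0.086, SE = 0.054 for horsepower.
H₀: β₁ = -0.186 vs H₁: β₁ > -0.186.
t = (-0.086 − (-0.186)) / 0.054 = 1.852.
df = n − k − 1 = 65 − 3 − 1 = 61.
One-sided p ≈ 0.0344, which is ≥ 0.02, so fail to reject H₀.
The data do not give significant evidence that the true slope on horsepower exceeds -0.186 mpg per unit, holding the other predictors fixed.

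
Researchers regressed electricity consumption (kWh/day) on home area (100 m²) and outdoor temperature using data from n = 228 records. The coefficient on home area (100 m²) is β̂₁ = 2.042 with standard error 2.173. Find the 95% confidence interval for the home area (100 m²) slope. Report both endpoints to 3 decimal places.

df = n − k − 1 = 228 − 2 − 1 = 225.
t* = t_{0.025, 225} = 1.970563.
Margin = t* × SE = 1.970563 × 2.173 = 4.28203.
CI: 2.042 ± 4.28203 → (-2.240, 6.324).
With 95% confidence, each one-unit increase in home area (100 m²) is associated with a change of between -2.240 and 6.324 kWh/day in electricity consumption, holding the other predictors fixed.

(-2.240, 6.324)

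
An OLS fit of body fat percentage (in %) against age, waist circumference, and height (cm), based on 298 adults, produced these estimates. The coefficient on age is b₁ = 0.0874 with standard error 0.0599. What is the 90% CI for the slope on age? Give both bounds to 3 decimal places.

df = n − k − 1 = 298 − 3 − 1 = 294.
t* = t_{0.05, 294} = 1.650053.
Margin = t* × SE = 1.650053 × 0.0599 = 0.09884.
CI: 0.0874 ± 0.09884 → (-0.011, 0.186).
With 90% confidence, each one-unit increase in age is associated with a change of between -0.011 and 0.186 % in body fat percentage, holding the other predictors fixed.

(-0.011, 0.186)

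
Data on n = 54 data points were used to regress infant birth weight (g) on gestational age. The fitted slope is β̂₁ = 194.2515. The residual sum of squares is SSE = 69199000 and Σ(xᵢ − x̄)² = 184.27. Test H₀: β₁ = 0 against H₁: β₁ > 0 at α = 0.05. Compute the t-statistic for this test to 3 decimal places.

t = 2.286

MSE = SSE/(n − 2) = 69199000/52 = 1.33075e+06.
SE(β̂₁) = √(MSE/Sₓₓ) = √(1.33075e+06/184.27) = 84.9808.
t = 194.2515 / 84.9808 = 2.286.
df = n − 2 = 52.
One-sided p ≈ 0.0132, which is < 0.05, so reject H₀.
There is evidence that the true slope on gestational age is positive.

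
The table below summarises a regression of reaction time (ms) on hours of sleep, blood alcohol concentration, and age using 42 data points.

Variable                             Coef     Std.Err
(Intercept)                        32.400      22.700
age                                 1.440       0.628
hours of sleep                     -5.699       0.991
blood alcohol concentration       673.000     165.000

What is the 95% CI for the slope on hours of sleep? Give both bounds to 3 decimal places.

Read off: b = -5.699, SE = 0.991 for hours of sleep.
df = n − k − 1 = 42 − 3 − 1 = 38.
t* = t_{0.025, 38} = 2.024394.
Margin = t* × SE = 2.024394 × 0.991 = 2.00617.
CI: -5.699 ± 2.00617 → (-7.705, -3.693).

(-7.705, -3.693)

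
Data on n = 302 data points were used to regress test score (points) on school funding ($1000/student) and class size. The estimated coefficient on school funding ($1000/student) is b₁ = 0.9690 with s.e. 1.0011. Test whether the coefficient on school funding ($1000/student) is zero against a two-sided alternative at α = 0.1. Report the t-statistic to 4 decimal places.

t = 0.9679

H₀: β₁ = 0 vs H₁: β₁ ≠ 0.
t = (b₁ − β₁⁰)/SE = 0.9690 / 1.0011 = 0.9679.
df = n − k − 1 = 302 − 2 − 1 = 299.
Two-sided p ≈ 0.3339, which is ≥ 0.1, so fail to reject H₀.
The data do not give significant evidence of an association between school funding ($1000/student) and test score, after adjusting for the other predictors.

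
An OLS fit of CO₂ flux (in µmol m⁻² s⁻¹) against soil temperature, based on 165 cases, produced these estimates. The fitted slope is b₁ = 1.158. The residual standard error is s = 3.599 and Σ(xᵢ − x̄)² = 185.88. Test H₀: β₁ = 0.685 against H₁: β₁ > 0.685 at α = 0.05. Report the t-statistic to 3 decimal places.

t = 1.792

SE(b₁) = s/√Sₓₓ = 3.599/√185.88 = 0.263977.
t = (1.158 − 0.685) / 0.263977 = 1.792.
df = n − 2 = 163.
One-sided p ≈ 0.0375, which is < 0.05, so reject H₀.
There is evidence that the true slope on soil temperature exceeds 0.685 µmol m⁻² s⁻¹ per unit.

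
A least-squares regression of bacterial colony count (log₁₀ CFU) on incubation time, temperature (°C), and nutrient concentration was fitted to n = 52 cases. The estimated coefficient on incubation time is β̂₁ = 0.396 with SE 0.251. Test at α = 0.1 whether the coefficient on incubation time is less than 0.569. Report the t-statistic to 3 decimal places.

H₀: β₁ = 0.569 vs H₁: β₁ < 0.569.
t = (β̂₁ − β₁⁰)/SE = (0.396 − 0.569) / 0.251 = -0.689.
df = n − k − 1 = 52 − 3 − 1 = 48.
One-sided p ≈ 0.2470, which is ≥ 0.1, so fail to reject H₀.
The data do not give significant evidence that the true slope on incubation time is below 0.569 log₁₀ CFU per unit, holding the other predictors fixed.

t = -0.689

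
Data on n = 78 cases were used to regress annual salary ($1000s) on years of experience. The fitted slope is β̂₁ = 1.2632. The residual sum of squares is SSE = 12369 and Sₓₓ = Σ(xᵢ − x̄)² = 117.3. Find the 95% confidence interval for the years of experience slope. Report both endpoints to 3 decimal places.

MSE = SSE/(n − 2) = 12369/76 = 162.75.
SE(β̂₁) = √(MSE/Sₓₓ) = √(162.75/117.3) = 1.17791.
df = n − 2 = 76.
t* = t_{0.025, 76} = 1.991673.
Margin = t* × SE = 1.991673 × 1.17791 = 2.34601.
CI: 1.2632 ± 2.34601 → (-1.083, 3.609).
With 95% confidence, each one-unit increase in years of experience is associated with a change of between -1.083 and 3.609 $1000s in annual salary.

(-1.083, 3.609)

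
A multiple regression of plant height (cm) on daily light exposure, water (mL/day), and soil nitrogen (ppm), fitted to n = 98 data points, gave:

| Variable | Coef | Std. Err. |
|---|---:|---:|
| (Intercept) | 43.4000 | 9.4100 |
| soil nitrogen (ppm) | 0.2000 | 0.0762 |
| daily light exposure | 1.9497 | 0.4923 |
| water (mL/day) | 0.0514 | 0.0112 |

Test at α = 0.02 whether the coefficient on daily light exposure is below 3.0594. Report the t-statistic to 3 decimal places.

Read off: b = 1.9497, SE = 0.4923 for daily light exposure.
H₀: β₁ = 3.0594 vs H₁: β₁ < 3.0594.
t = (1.9497 − 3.0594) / 0.4923 = -2.254.
df = n − k − 1 = 98 − 3 − 1 = 94.
One-sided p ≈ 0.0133, which is < 0.02, so reject H₀.
There is evidence that the true slope on daily light exposure is below 3.0594 cm per unit, holding the other predictors fixed.

t = -2.254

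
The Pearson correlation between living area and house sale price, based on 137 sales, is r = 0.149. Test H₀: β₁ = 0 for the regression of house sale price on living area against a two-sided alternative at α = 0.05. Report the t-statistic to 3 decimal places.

t = 1.751

t = r·√(n − 2)/√(1 − r²) = 0.149·√135/√0.977799 = 1.751.
df = n − 2 = 135.
Two-sided p ≈ 0.0823, which is ≥ 0.05, so fail to reject H₀.
The data do not give significant evidence of a linear association between living area and house sale price.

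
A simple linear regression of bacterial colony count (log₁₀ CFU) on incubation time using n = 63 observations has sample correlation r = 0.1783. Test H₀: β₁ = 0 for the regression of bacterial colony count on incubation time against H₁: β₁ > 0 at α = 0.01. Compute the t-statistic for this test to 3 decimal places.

t = 1.415

t = r·√(n − 2)/√(1 − r²) = 0.1783·√61/√0.968209 = 1.415.
df = n − 2 = 61.
One-sided p ≈ 0.0810, which is ≥ 0.01, so fail to reject H₀.
The data do not give significant evidence of a linear association between incubation time and bacterial colony count.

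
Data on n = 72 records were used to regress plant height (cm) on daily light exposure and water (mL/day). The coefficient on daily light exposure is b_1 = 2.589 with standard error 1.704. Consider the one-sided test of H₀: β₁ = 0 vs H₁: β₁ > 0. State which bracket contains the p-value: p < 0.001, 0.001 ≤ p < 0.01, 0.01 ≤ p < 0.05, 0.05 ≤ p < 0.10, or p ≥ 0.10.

t = 2.589 / 1.704 = 1.519.
df = n − k − 1 = 72 − 2 − 1 = 69.
One-sided p = P(T_{69} > t) ≈ 0.0666.
So 0.05 ≤ p < 0.10.

0.05 ≤ p < 0.10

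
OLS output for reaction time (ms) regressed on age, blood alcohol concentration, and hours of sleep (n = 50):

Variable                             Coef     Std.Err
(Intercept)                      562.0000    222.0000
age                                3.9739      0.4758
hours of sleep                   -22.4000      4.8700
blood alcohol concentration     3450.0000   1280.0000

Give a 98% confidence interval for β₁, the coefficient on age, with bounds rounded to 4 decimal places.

Read off: b = 3.9739, SE = 0.4758 for age.
df = n − k − 1 = 50 − 3 − 1 = 46.
t* = t_{0.01, 46} = 2.410188.
Margin = t* × SE = 2.410188 × 0.4758 = 1.146767.
CI: 3.9739 ± 1.146767 → (2.8271, 5.1207).

(2.8271, 5.1207)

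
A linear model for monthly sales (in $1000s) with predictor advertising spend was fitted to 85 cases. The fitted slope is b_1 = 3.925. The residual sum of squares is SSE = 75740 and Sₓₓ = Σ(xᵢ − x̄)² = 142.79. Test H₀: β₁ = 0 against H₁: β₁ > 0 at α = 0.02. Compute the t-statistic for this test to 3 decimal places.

MSE = SSE/(n − 2) = 75740/83 = 912.53.
SE(b_1) = √(MSE/Sₓₓ) = √(912.53/142.79) = 2.52799.
t = 3.925 / 2.52799 = 1.553.
df = n − 2 = 83.
One-sided p ≈ 0.0622, which is ≥ 0.02, so fail to reject H₀.
The data do not give significant evidence that the true slope on advertising spend is positive.

t = 1.553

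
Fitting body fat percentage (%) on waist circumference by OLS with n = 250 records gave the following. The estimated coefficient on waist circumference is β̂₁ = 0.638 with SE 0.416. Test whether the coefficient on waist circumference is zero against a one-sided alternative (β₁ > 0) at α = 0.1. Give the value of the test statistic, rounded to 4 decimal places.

H₀: β₁ = 0 vs H₁: β₁ > 0.
t = (β̂₁ − β₁⁰)/SE = 0.638 / 0.416 = 1.5337.
df = n − 2 = 250 − 2 = 248.
One-sided p ≈ 0.0632, which is < 0.1, so reject H₀.
There is evidence that the true slope on waist circumference is positive.

t = 1.5337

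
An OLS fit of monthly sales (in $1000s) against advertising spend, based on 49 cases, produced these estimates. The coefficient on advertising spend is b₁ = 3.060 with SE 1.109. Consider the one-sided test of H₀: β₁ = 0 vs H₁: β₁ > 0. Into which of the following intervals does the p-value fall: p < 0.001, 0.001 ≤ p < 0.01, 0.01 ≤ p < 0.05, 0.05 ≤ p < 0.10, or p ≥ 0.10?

t = 3.060 / 1.109 = 2.759.
df = n − 2 = 49 − 2 = 47.
One-sided p = P(T_{47} > t) ≈ 0.0041.
So 0.001 ≤ p < 0.01.

0.001 ≤ p < 0.01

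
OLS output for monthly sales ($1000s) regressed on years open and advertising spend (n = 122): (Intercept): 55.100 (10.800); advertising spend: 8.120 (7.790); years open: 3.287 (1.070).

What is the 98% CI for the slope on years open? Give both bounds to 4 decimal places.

(0.7638, 5.8102)

Read off: b = 3.287, SE = 1.070 for years open.
df = n − k − 1 = 122 − 2 − 1 = 119.
t* = t_{0.01, 119} = 2.358093.
Margin = t* × SE = 2.358093 × 1.070 = 2.523159.
CI: 3.287 ± 2.523159 → (0.7638, 5.8102).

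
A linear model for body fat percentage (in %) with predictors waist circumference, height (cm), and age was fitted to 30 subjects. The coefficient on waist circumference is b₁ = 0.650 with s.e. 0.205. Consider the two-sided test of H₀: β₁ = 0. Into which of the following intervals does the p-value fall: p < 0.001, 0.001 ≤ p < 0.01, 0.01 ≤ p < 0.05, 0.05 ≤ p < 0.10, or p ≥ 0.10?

0.001 ≤ p < 0.01

t = 0.650 / 0.205 = 3.171.
df = n − k − 1 = 30 − 3 − 1 = 26.
Two-sided p = 2·P(T_{26} > |t|) ≈ 0.0039.
So 0.001 ≤ p < 0.01.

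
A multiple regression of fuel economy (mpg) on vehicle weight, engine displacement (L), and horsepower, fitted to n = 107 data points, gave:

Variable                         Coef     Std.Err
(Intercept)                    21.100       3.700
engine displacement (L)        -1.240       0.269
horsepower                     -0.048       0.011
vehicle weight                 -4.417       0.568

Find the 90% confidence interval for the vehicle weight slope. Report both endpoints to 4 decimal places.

Read off: b = -4.417, SE = 0.568 for vehicle weight.
df = n − k − 1 = 107 − 3 − 1 = 103.
t* = t_{0.05, 103} = 1.659782.
Margin = t* × SE = 1.659782 × 0.568 = 0.942756.
CI: -4.417 ± 0.942756 → (-5.3598, -3.4742).

(-5.3598, -3.4742)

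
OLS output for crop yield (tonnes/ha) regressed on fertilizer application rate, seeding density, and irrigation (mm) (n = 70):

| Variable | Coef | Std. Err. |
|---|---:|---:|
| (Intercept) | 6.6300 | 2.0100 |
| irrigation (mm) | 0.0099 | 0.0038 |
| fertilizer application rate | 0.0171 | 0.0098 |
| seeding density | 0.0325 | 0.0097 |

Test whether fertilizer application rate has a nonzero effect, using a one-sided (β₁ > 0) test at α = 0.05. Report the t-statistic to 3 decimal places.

Read off: b = 0.0171, SE = 0.0098 for fertilizer application rate.
H₀: β₁ = 0 vs H₁: β₁ > 0.
t = 0.0171 / 0.0098 = 1.745.
df = n − k − 1 = 70 − 3 − 1 = 66.
One-sided p ≈ 0.0428, which is < 0.05, so reject H₀.
There is evidence that the true slope on fertilizer application rate is positive, holding the other predictors fixed.

t = 1.745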